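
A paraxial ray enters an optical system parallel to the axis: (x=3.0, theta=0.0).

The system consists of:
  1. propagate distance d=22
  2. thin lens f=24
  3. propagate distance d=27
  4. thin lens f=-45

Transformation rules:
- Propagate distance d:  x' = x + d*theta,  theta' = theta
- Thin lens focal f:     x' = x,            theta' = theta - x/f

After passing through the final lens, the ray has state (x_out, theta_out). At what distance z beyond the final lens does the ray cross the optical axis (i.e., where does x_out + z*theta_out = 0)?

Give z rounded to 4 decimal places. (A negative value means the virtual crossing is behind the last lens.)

Initial: x=3.0000 theta=0.0000
After 1 (propagate distance d=22): x=3.0000 theta=0.0000
After 2 (thin lens f=24): x=3.0000 theta=-0.1250
After 3 (propagate distance d=27): x=-0.3750 theta=-0.1250
After 4 (thin lens f=-45): x=-0.3750 theta=-2/15 (≈-0.1333)
z_focus = -x_out/theta_out = -(-0.3750)/(-2/15) = -2.8125
Rounded to 4 decimal places: z = -2.8125

Answer: -2.8125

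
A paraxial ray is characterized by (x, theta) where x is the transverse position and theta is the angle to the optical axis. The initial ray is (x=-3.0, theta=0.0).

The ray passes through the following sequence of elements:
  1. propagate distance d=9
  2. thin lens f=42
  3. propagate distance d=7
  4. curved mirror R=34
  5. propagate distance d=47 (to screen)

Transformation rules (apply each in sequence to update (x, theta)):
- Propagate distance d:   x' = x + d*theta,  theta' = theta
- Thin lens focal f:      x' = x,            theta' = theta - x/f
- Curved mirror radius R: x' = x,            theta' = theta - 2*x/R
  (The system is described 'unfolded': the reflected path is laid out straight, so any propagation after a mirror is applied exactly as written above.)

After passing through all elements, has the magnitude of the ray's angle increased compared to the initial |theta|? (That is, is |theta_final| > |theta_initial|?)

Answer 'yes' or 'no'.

Initial: x=-3.0000 theta=0.0000
After 1 (propagate distance d=9): x=-3.0000 theta=0.0000
After 2 (thin lens f=42): x=-3.0000 theta=1/14 (≈0.0714)
After 3 (propagate distance d=7): x=-2.5000 theta=1/14 (≈0.0714)
After 4 (curved mirror R=34): x=-2.5000 theta=26/119 (≈0.2185)
After 5 (propagate distance d=47 (to screen)): x=1849/238 (≈7.7689) theta=26/119 (≈0.2185)
|theta_initial|=0.0000 |theta_final|=26/119 (≈0.2185) -> increased

Answer: yes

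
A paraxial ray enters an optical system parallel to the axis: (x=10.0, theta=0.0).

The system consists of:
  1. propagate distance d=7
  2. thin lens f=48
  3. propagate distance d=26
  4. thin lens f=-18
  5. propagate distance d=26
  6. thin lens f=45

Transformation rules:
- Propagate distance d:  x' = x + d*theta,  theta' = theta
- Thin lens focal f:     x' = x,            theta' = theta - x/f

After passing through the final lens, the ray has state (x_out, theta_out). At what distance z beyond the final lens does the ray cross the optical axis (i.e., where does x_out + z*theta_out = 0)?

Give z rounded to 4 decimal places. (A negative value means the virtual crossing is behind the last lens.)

Initial: x=10.0000 theta=0.0000
After 1 (propagate distance d=7): x=10.0000 theta=0.0000
After 2 (thin lens f=48): x=10.0000 theta=-5/24 (≈-0.2083)
After 3 (propagate distance d=26): x=55/12 (≈4.5833) theta=-5/24 (≈-0.2083)
After 4 (thin lens f=-18): x=55/12 (≈4.5833) theta=5/108 (≈0.0463)
After 5 (propagate distance d=26): x=625/108 (≈5.7870) theta=5/108 (≈0.0463)
After 6 (thin lens f=45): x=625/108 (≈5.7870) theta=-20/243 (≈-0.0823)
z_focus = -x_out/theta_out = -(625/108)/(-20/243) = 70.3125
Rounded to 4 decimal places: z = 70.3125

Answer: 70.3125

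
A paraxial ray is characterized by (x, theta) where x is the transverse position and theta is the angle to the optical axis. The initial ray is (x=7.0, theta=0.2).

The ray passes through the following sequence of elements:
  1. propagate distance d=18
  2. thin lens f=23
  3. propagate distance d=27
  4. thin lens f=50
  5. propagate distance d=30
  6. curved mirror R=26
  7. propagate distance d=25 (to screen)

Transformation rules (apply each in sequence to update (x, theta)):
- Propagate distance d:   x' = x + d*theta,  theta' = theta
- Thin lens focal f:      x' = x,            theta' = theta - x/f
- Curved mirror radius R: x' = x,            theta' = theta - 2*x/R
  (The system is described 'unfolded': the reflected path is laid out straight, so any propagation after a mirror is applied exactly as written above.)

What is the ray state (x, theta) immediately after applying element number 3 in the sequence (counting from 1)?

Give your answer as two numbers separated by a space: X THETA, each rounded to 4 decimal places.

Initial: x=7.0000 theta=0.2000
After 1 (propagate distance d=18): x=10.6000 theta=0.2000
After 2 (thin lens f=23): x=10.6000 theta=-6/23 (≈-0.2609)
After 3 (propagate distance d=27): x=409/115 (≈3.5565) theta=-6/23 (≈-0.2609)
Rounded to 4 decimal places: x = 3.5565, theta = -0.2609

Answer: 3.5565 -0.2609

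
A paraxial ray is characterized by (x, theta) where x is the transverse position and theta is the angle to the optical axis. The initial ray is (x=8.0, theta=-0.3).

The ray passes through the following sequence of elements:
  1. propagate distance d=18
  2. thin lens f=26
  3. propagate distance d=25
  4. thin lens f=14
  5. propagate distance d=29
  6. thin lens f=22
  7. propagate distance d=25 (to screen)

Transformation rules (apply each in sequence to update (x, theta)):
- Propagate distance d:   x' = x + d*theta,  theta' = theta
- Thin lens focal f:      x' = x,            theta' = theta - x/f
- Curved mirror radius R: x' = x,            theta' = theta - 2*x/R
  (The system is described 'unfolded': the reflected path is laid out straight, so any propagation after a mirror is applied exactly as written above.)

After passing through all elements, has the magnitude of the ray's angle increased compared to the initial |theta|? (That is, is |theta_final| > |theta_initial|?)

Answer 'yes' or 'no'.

Answer: no

Derivation:
Initial: x=8.0000 theta=-0.3000
After 1 (propagate distance d=18): x=2.6000 theta=-0.3000
After 2 (thin lens f=26): x=2.6000 theta=-0.4000
After 3 (propagate distance d=25): x=-7.4000 theta=-0.4000
After 4 (thin lens f=14): x=-7.4000 theta=9/70 (≈0.1286)
After 5 (propagate distance d=29): x=-257/70 (≈-3.6714) theta=9/70 (≈0.1286)
After 6 (thin lens f=22): x=-257/70 (≈-3.6714) theta=13/44 (≈0.2955)
After 7 (propagate distance d=25 (to screen)): x=5721/1540 (≈3.7149) theta=13/44 (≈0.2955)
|theta_initial|=0.3000 |theta_final|=13/44 (≈0.2955) -> not increased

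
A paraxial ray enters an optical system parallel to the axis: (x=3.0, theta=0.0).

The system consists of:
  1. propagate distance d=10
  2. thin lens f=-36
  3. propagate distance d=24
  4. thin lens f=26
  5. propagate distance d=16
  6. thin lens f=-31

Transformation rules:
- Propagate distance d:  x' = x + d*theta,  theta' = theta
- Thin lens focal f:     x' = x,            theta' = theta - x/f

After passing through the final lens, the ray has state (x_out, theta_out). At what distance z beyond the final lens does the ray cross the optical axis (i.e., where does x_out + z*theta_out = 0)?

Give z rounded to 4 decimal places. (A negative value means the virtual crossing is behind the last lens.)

Answer: 828.8421

Derivation:
Initial: x=3.0000 theta=0.0000
After 1 (propagate distance d=10): x=3.0000 theta=0.0000
After 2 (thin lens f=-36): x=3.0000 theta=1/12 (≈0.0833)
After 3 (propagate distance d=24): x=5.0000 theta=1/12 (≈0.0833)
After 4 (thin lens f=26): x=5.0000 theta=-17/156 (≈-0.1090)
After 5 (propagate distance d=16): x=127/39 (≈3.2564) theta=-17/156 (≈-0.1090)
After 6 (thin lens f=-31): x=127/39 (≈3.2564) theta=-19/4836 (≈-0.0039)
z_focus = -x_out/theta_out = -(127/39)/(-19/4836) = 15748/19 ≈ 828.8421
Rounded to 4 decimal places: z = 828.8421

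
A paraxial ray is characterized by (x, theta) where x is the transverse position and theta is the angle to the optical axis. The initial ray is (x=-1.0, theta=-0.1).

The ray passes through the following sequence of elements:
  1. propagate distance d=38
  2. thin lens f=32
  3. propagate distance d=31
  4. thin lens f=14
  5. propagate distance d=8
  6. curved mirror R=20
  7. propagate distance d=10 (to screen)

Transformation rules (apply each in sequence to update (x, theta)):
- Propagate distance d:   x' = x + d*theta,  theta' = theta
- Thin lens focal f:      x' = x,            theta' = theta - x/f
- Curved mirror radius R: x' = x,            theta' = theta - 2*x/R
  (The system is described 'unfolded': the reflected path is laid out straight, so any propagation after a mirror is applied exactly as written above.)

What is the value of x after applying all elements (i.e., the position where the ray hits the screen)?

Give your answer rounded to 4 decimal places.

Answer: 2.8214

Derivation:
Initial: x=-1.0000 theta=-0.1000
After 1 (propagate distance d=38): x=-4.8000 theta=-0.1000
After 2 (thin lens f=32): x=-4.8000 theta=0.0500
After 3 (propagate distance d=31): x=-3.2500 theta=0.0500
After 4 (thin lens f=14): x=-3.2500 theta=79/280 (≈0.2821)
After 5 (propagate distance d=8): x=-139/140 (≈-0.9929) theta=79/280 (≈0.2821)
After 6 (curved mirror R=20): x=-139/140 (≈-0.9929) theta=267/700 (≈0.3814)
After 7 (propagate distance d=10 (to screen)): x=79/28 (≈2.8214) theta=267/700 (≈0.3814)
Rounded to 4 decimal places: x = 2.8214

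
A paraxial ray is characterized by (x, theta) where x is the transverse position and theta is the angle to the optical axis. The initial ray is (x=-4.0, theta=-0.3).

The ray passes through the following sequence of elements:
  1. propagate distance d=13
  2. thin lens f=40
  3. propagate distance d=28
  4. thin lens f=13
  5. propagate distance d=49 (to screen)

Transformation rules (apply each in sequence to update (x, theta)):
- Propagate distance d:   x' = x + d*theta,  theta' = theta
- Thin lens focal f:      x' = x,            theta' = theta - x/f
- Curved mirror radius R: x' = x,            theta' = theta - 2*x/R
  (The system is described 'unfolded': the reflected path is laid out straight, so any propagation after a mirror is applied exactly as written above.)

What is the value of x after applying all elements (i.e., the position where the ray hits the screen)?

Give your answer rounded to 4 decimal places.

Initial: x=-4.0000 theta=-0.3000
After 1 (propagate distance d=13): x=-7.9000 theta=-0.3000
After 2 (thin lens f=40): x=-7.9000 theta=-0.1025
After 3 (propagate distance d=28): x=-10.7700 theta=-0.1025
After 4 (thin lens f=13): x=-10.7700 theta=151/208 (≈0.7260)
After 5 (propagate distance d=49 (to screen)): x=128971/5200 (≈24.8021) theta=151/208 (≈0.7260)
Rounded to 4 decimal places: x = 24.8021

Answer: 24.8021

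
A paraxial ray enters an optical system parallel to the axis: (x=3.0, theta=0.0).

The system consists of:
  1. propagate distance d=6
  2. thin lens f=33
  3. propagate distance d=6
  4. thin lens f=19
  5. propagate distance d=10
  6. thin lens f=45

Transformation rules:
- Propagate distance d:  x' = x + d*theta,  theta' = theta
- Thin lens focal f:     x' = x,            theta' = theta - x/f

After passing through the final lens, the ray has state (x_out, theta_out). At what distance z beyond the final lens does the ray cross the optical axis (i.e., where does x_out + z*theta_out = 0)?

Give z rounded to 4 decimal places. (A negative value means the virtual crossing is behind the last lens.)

Answer: 1.1234

Derivation:
Initial: x=3.0000 theta=0.0000
After 1 (propagate distance d=6): x=3.0000 theta=0.0000
After 2 (thin lens f=33): x=3.0000 theta=-1/11 (≈-0.0909)
After 3 (propagate distance d=6): x=27/11 (≈2.4545) theta=-1/11 (≈-0.0909)
After 4 (thin lens f=19): x=27/11 (≈2.4545) theta=-46/209 (≈-0.2201)
After 5 (propagate distance d=10): x=53/209 (≈0.2536) theta=-46/209 (≈-0.2201)
After 6 (thin lens f=45): x=53/209 (≈0.2536) theta=-193/855 (≈-0.2257)
z_focus = -x_out/theta_out = -(53/209)/(-193/855) = 2385/2123 ≈ 1.1234
Rounded to 4 decimal places: z = 1.1234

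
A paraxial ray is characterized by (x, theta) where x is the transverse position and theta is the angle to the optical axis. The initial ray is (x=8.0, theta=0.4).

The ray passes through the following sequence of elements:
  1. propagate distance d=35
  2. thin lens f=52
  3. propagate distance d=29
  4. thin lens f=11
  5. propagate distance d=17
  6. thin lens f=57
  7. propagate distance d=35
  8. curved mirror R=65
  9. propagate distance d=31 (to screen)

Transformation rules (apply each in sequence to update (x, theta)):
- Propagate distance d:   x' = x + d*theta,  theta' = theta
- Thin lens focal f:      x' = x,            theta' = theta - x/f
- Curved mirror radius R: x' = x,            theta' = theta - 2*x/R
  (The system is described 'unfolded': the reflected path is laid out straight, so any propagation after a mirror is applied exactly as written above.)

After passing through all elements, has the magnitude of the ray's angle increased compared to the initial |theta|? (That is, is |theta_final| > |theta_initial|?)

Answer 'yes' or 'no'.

Answer: yes

Derivation:
Initial: x=8.0000 theta=0.4000
After 1 (propagate distance d=35): x=22.0000 theta=0.4000
After 2 (thin lens f=52): x=22.0000 theta=-3/130 (≈-0.0231)
After 3 (propagate distance d=29): x=2773/130 (≈21.3308) theta=-3/130 (≈-0.0231)
After 4 (thin lens f=11): x=2773/130 (≈21.3308) theta=-1403/715 (≈-1.9622)
After 5 (propagate distance d=17): x=-1323/110 (≈-12.0273) theta=-1403/715 (≈-1.9622)
After 6 (thin lens f=57): x=-1323/110 (≈-12.0273) theta=-47581/27170 (≈-1.7512)
After 7 (propagate distance d=35): x=-996058/13585 (≈-73.3204) theta=-47581/27170 (≈-1.7512)
After 8 (curved mirror R=65): x=-996058/13585 (≈-73.3204) theta=891467/1766050 (≈0.5048)
After 9 (propagate distance d=31 (to screen)): x=-101852063/1766050 (≈-57.6722) theta=891467/1766050 (≈0.5048)
|theta_initial|=0.4000 |theta_final|=891467/1766050 (≈0.5048) -> increased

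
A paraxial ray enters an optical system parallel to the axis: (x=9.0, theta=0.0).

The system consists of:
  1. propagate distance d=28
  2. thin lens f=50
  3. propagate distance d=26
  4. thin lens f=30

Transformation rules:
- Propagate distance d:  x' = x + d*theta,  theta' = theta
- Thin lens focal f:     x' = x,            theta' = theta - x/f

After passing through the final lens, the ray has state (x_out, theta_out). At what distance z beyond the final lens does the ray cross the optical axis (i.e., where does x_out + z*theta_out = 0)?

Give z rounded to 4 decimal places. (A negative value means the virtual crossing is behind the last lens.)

Initial: x=9.0000 theta=0.0000
After 1 (propagate distance d=28): x=9.0000 theta=0.0000
After 2 (thin lens f=50): x=9.0000 theta=-0.1800
After 3 (propagate distance d=26): x=4.3200 theta=-0.1800
After 4 (thin lens f=30): x=4.3200 theta=-0.3240
z_focus = -x_out/theta_out = -(4.3200)/(-0.3240) = 40/3 ≈ 13.3333
Rounded to 4 decimal places: z = 13.3333

Answer: 13.3333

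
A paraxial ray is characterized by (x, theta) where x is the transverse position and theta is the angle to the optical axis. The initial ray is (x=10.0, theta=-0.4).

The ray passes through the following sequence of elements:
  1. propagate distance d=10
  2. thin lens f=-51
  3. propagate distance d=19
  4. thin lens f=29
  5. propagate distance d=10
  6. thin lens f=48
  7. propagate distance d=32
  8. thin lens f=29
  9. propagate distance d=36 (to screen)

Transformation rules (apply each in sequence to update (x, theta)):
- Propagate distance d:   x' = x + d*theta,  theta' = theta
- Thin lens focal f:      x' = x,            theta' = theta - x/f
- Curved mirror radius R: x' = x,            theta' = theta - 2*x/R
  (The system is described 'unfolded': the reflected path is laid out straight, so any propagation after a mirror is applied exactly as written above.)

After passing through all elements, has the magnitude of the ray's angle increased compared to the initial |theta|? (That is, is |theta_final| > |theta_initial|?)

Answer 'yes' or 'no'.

Answer: no

Derivation:
Initial: x=10.0000 theta=-0.4000
After 1 (propagate distance d=10): x=6.0000 theta=-0.4000
After 2 (thin lens f=-51): x=6.0000 theta=-24/85 (≈-0.2824)
After 3 (propagate distance d=19): x=54/85 (≈0.6353) theta=-24/85 (≈-0.2824)
After 4 (thin lens f=29): x=54/85 (≈0.6353) theta=-150/493 (≈-0.3043)
After 5 (propagate distance d=10): x=-5934/2465 (≈-2.4073) theta=-150/493 (≈-0.3043)
After 6 (thin lens f=48): x=-5934/2465 (≈-2.4073) theta=-5011/19720 (≈-0.2541)
After 7 (propagate distance d=32): x=-25978/2465 (≈-10.5387) theta=-5011/19720 (≈-0.2541)
After 8 (thin lens f=29): x=-25978/2465 (≈-10.5387) theta=12501/114376 (≈0.1093)
After 9 (propagate distance d=36 (to screen)): x=-944179/142970 (≈-6.6040) theta=12501/114376 (≈0.1093)
|theta_initial|=0.4000 |theta_final|=12501/114376 (≈0.1093) -> not increased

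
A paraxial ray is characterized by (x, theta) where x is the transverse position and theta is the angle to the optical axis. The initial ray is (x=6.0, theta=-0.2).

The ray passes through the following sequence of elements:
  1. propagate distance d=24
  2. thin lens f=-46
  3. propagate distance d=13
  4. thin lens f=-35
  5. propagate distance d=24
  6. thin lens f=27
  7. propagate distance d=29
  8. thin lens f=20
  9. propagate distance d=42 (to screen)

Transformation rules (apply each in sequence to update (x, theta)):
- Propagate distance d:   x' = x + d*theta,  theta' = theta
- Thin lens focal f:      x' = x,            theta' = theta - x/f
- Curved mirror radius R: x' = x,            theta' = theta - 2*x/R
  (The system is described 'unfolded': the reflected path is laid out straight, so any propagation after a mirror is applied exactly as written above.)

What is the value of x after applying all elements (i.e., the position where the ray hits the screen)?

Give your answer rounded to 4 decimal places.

Answer: 6.7261

Derivation:
Initial: x=6.0000 theta=-0.2000
After 1 (propagate distance d=24): x=1.2000 theta=-0.2000
After 2 (thin lens f=-46): x=1.2000 theta=-4/23 (≈-0.1739)
After 3 (propagate distance d=13): x=-122/115 (≈-1.0609) theta=-4/23 (≈-0.1739)
After 4 (thin lens f=-35): x=-122/115 (≈-1.0609) theta=-822/4025 (≈-0.2042)
After 5 (propagate distance d=24): x=-23998/4025 (≈-5.9622) theta=-822/4025 (≈-0.2042)
After 6 (thin lens f=27): x=-23998/4025 (≈-5.9622) theta=1804/108675 (≈0.0166)
After 7 (propagate distance d=29): x=-17018/3105 (≈-5.4808) theta=1804/108675 (≈0.0166)
After 8 (thin lens f=20): x=-17018/3105 (≈-5.4808) theta=7019/24150 (≈0.2906)
After 9 (propagate distance d=42 (to screen)): x=104423/15525 (≈6.7261) theta=7019/24150 (≈0.2906)
Rounded to 4 decimal places: x = 6.7261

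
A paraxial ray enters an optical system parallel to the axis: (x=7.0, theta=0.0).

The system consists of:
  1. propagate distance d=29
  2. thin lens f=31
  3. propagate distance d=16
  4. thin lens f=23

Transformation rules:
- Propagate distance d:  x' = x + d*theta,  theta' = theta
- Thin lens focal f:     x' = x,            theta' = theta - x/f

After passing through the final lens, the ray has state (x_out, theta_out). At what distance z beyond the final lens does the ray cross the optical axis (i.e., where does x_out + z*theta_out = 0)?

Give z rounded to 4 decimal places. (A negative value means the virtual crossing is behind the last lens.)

Initial: x=7.0000 theta=0.0000
After 1 (propagate distance d=29): x=7.0000 theta=0.0000
After 2 (thin lens f=31): x=7.0000 theta=-7/31 (≈-0.2258)
After 3 (propagate distance d=16): x=105/31 (≈3.3871) theta=-7/31 (≈-0.2258)
After 4 (thin lens f=23): x=105/31 (≈3.3871) theta=-266/713 (≈-0.3731)
z_focus = -x_out/theta_out = -(105/31)/(-266/713) = 345/38 ≈ 9.0789
Rounded to 4 decimal places: z = 9.0789

Answer: 9.0789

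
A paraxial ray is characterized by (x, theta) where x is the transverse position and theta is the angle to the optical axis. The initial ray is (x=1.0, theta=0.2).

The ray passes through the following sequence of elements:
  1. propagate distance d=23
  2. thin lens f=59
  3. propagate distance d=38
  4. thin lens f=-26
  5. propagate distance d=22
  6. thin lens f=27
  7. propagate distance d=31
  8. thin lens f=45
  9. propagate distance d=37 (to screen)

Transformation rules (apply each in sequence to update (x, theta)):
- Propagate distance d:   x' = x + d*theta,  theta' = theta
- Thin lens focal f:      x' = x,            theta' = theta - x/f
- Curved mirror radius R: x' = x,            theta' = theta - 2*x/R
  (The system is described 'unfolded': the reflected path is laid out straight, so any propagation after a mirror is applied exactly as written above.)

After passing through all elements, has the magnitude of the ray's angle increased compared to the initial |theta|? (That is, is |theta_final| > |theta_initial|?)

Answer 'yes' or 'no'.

Answer: yes

Derivation:
Initial: x=1.0000 theta=0.2000
After 1 (propagate distance d=23): x=5.6000 theta=0.2000
After 2 (thin lens f=59): x=5.6000 theta=31/295 (≈0.1051)
After 3 (propagate distance d=38): x=566/59 (≈9.5932) theta=31/295 (≈0.1051)
After 4 (thin lens f=-26): x=566/59 (≈9.5932) theta=1818/3835 (≈0.4741)
After 5 (propagate distance d=22): x=76786/3835 (≈20.0224) theta=1818/3835 (≈0.4741)
After 6 (thin lens f=27): x=76786/3835 (≈20.0224) theta=-5540/20709 (≈-0.2675)
After 7 (propagate distance d=31): x=1214522/103545 (≈11.7294) theta=-5540/20709 (≈-0.2675)
After 8 (thin lens f=45): x=1214522/103545 (≈11.7294) theta=-2461022/4659525 (≈-0.5282)
After 9 (propagate distance d=37 (to screen)): x=-36404324/4659525 (≈-7.8129) theta=-2461022/4659525 (≈-0.5282)
|theta_initial|=0.2000 |theta_final|=2461022/4659525 (≈0.5282) -> increased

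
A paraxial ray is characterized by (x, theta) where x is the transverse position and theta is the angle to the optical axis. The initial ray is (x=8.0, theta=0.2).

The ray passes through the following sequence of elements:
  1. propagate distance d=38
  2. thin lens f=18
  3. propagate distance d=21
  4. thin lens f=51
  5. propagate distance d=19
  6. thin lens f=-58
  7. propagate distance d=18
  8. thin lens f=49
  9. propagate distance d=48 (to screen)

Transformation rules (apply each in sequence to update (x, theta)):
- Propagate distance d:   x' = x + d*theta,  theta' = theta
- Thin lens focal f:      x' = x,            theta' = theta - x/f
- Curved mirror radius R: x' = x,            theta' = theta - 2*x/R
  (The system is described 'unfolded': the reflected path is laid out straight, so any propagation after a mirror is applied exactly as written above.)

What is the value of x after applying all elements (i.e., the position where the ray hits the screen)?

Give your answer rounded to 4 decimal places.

Initial: x=8.0000 theta=0.2000
After 1 (propagate distance d=38): x=15.6000 theta=0.2000
After 2 (thin lens f=18): x=15.6000 theta=-2/3 (≈-0.6667)
After 3 (propagate distance d=21): x=1.6000 theta=-2/3 (≈-0.6667)
After 4 (thin lens f=51): x=1.6000 theta=-178/255 (≈-0.6980)
After 5 (propagate distance d=19): x=-2974/255 (≈-11.6627) theta=-178/255 (≈-0.6980)
After 6 (thin lens f=-58): x=-2974/255 (≈-11.6627) theta=-6649/7395 (≈-0.8991)
After 7 (propagate distance d=18): x=-205928/7395 (≈-27.8469) theta=-6649/7395 (≈-0.8991)
After 8 (thin lens f=49): x=-205928/7395 (≈-27.8469) theta=-119873/362355 (≈-0.3308)
After 9 (propagate distance d=48 (to screen)): x=-15844376/362355 (≈-43.7261) theta=-119873/362355 (≈-0.3308)
Rounded to 4 decimal places: x = -43.7261

Answer: -43.7261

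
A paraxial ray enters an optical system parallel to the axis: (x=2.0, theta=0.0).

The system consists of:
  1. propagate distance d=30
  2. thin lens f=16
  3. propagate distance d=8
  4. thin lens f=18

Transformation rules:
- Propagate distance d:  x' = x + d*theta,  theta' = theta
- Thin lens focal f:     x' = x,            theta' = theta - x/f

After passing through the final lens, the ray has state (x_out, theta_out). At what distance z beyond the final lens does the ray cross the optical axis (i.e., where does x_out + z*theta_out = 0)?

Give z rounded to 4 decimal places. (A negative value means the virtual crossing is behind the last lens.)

Initial: x=2.0000 theta=0.0000
After 1 (propagate distance d=30): x=2.0000 theta=0.0000
After 2 (thin lens f=16): x=2.0000 theta=-0.1250
After 3 (propagate distance d=8): x=1.0000 theta=-0.1250
After 4 (thin lens f=18): x=1.0000 theta=-13/72 (≈-0.1806)
z_focus = -x_out/theta_out = -(1.0000)/(-13/72) = 72/13 ≈ 5.5385
Rounded to 4 decimal places: z = 5.5385

Answer: 5.5385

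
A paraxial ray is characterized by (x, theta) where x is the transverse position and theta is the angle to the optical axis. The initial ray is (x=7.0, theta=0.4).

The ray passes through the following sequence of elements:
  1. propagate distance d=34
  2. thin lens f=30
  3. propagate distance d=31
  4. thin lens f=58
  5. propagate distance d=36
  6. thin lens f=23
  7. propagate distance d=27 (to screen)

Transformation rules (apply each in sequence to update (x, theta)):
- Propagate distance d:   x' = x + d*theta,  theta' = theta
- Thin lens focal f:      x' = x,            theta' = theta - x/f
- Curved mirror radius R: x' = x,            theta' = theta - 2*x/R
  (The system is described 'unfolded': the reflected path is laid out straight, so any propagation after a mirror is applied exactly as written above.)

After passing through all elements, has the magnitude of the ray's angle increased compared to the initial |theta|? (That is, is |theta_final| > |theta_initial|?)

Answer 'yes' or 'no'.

Answer: no

Derivation:
Initial: x=7.0000 theta=0.4000
After 1 (propagate distance d=34): x=20.6000 theta=0.4000
After 2 (thin lens f=30): x=20.6000 theta=-43/150 (≈-0.2867)
After 3 (propagate distance d=31): x=1757/150 (≈11.7133) theta=-43/150 (≈-0.2867)
After 4 (thin lens f=58): x=1757/150 (≈11.7133) theta=-1417/2900 (≈-0.4886)
After 5 (propagate distance d=36): x=-5113/870 (≈-5.8770) theta=-1417/2900 (≈-0.4886)
After 6 (thin lens f=23): x=-5113/870 (≈-5.8770) theta=-46643/200100 (≈-0.2331)
After 7 (propagate distance d=27 (to screen)): x=-2435351/200100 (≈-12.1707) theta=-46643/200100 (≈-0.2331)
|theta_initial|=0.4000 |theta_final|=46643/200100 (≈0.2331) -> not increased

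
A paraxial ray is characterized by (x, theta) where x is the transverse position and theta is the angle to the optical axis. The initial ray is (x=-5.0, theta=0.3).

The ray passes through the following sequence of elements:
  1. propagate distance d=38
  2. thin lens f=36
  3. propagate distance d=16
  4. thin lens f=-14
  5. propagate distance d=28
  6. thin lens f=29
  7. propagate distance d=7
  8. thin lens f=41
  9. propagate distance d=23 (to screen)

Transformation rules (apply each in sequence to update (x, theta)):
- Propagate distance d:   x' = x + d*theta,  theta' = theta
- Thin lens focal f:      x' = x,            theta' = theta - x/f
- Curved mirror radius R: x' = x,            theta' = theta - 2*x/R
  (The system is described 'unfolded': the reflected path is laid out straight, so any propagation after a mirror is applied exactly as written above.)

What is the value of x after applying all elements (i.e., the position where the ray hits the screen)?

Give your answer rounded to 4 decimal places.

Answer: 5.6415

Derivation:
Initial: x=-5.0000 theta=0.3000
After 1 (propagate distance d=38): x=6.4000 theta=0.3000
After 2 (thin lens f=36): x=6.4000 theta=11/90 (≈0.1222)
After 3 (propagate distance d=16): x=376/45 (≈8.3556) theta=11/90 (≈0.1222)
After 4 (thin lens f=-14): x=376/45 (≈8.3556) theta=151/210 (≈0.7190)
After 5 (propagate distance d=28): x=1282/45 (≈28.4889) theta=151/210 (≈0.7190)
After 6 (thin lens f=29): x=1282/45 (≈28.4889) theta=-4811/18270 (≈-0.2633)
After 7 (propagate distance d=7): x=13909/522 (≈26.6456) theta=-4811/18270 (≈-0.2633)
After 8 (thin lens f=41): x=13909/522 (≈26.6456) theta=-114011/124845 (≈-0.9132)
After 9 (propagate distance d=23 (to screen)): x=4225897/749070 (≈5.6415) theta=-114011/124845 (≈-0.9132)
Rounded to 4 decimal places: x = 5.6415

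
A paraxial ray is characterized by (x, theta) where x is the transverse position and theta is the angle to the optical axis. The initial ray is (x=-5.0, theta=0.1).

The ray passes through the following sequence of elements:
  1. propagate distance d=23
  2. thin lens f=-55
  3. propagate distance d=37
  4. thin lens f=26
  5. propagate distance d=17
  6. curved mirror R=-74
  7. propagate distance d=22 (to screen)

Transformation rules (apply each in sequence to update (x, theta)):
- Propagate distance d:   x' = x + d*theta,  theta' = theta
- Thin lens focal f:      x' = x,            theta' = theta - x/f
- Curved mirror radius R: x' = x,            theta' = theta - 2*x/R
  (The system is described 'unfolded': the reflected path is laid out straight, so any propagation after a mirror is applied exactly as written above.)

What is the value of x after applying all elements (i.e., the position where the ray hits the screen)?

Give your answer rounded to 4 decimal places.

Initial: x=-5.0000 theta=0.1000
After 1 (propagate distance d=23): x=-2.7000 theta=0.1000
After 2 (thin lens f=-55): x=-2.7000 theta=14/275 (≈0.0509)
After 3 (propagate distance d=37): x=-449/550 (≈-0.8164) theta=14/275 (≈0.0509)
After 4 (thin lens f=26): x=-449/550 (≈-0.8164) theta=107/1300 (≈0.0823)
After 5 (propagate distance d=17): x=1667/2860 (≈0.5829) theta=107/1300 (≈0.0823)
After 6 (curved mirror R=-74): x=1667/2860 (≈0.5829) theta=12971/132275 (≈0.0981)
After 7 (propagate distance d=22 (to screen)): x=1449843/529100 (≈2.7402) theta=12971/132275 (≈0.0981)
Rounded to 4 decimal places: x = 2.7402

Answer: 2.7402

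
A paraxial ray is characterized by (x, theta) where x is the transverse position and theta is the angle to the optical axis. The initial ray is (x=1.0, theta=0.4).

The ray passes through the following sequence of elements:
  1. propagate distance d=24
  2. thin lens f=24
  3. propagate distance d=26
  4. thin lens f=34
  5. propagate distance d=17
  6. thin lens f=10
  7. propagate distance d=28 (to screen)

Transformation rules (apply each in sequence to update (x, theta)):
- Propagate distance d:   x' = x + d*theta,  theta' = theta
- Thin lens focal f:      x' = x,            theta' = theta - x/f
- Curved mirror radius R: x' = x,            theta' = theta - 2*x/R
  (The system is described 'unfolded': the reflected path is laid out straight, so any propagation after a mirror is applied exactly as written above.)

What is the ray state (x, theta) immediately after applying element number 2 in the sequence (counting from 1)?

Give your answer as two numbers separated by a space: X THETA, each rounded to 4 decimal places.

Initial: x=1.0000 theta=0.4000
After 1 (propagate distance d=24): x=10.6000 theta=0.4000
After 2 (thin lens f=24): x=10.6000 theta=-1/24 (≈-0.0417)
Rounded to 4 decimal places: x = 10.6000, theta = -0.0417

Answer: 10.6000 -0.0417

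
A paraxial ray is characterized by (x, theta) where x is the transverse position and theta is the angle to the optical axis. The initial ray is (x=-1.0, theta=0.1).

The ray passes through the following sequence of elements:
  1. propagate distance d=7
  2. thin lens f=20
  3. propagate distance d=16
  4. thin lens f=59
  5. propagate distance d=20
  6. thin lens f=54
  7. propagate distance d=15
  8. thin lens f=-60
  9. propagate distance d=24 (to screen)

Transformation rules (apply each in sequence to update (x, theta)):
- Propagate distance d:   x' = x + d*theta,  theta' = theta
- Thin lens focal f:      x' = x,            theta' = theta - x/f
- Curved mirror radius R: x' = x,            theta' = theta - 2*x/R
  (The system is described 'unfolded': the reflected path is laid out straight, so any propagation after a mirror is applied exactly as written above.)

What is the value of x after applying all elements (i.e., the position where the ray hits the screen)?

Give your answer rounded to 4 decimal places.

Answer: 5.8806

Derivation:
Initial: x=-1.0000 theta=0.1000
After 1 (propagate distance d=7): x=-0.3000 theta=0.1000
After 2 (thin lens f=20): x=-0.3000 theta=0.1150
After 3 (propagate distance d=16): x=1.5400 theta=0.1150
After 4 (thin lens f=59): x=1.5400 theta=1049/11800 (≈0.0889)
After 5 (propagate distance d=20): x=4894/1475 (≈3.3180) theta=1049/11800 (≈0.0889)
After 6 (thin lens f=54): x=4894/1475 (≈3.3180) theta=8747/318600 (≈0.0275)
After 7 (propagate distance d=15): x=396103/106200 (≈3.7298) theta=8747/318600 (≈0.0275)
After 8 (thin lens f=-60): x=396103/106200 (≈3.7298) theta=571043/6372000 (≈0.0896)
After 9 (propagate distance d=24 (to screen)): x=1040867/177000 (≈5.8806) theta=571043/6372000 (≈0.0896)
Rounded to 4 decimal places: x = 5.8806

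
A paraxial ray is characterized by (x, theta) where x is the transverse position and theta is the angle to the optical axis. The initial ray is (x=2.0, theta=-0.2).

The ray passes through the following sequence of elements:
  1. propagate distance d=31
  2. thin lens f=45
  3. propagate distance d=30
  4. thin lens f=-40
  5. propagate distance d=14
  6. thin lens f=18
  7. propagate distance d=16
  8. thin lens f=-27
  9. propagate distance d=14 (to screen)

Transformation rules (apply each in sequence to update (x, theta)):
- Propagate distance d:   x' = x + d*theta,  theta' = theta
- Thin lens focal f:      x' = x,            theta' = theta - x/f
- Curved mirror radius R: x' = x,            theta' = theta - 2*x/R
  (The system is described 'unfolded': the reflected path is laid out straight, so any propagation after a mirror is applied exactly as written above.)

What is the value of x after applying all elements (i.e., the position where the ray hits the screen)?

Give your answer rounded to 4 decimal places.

Answer: -4.1758

Derivation:
Initial: x=2.0000 theta=-0.2000
After 1 (propagate distance d=31): x=-4.2000 theta=-0.2000
After 2 (thin lens f=45): x=-4.2000 theta=-8/75 (≈-0.1067)
After 3 (propagate distance d=30): x=-7.4000 theta=-8/75 (≈-0.1067)
After 4 (thin lens f=-40): x=-7.4000 theta=-7/24 (≈-0.2917)
After 5 (propagate distance d=14): x=-689/60 (≈-11.4833) theta=-7/24 (≈-0.2917)
After 6 (thin lens f=18): x=-689/60 (≈-11.4833) theta=187/540 (≈0.3463)
After 7 (propagate distance d=16): x=-3209/540 (≈-5.9426) theta=187/540 (≈0.3463)
After 8 (thin lens f=-27): x=-3209/540 (≈-5.9426) theta=92/729 (≈0.1262)
After 9 (propagate distance d=14 (to screen)): x=-60883/14580 (≈-4.1758) theta=92/729 (≈0.1262)
Rounded to 4 decimal places: x = -4.1758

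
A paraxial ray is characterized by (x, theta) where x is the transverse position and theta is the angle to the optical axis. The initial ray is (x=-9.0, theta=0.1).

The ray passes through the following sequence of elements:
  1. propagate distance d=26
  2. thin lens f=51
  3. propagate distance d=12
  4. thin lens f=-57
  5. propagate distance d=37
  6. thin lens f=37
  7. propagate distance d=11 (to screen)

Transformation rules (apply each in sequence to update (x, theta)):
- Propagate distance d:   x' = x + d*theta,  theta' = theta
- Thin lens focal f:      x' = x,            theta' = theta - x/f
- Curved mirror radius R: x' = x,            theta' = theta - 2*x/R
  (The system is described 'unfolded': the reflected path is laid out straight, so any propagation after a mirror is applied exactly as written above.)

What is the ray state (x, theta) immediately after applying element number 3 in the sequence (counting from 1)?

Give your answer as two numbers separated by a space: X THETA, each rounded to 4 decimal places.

Initial: x=-9.0000 theta=0.1000
After 1 (propagate distance d=26): x=-6.4000 theta=0.1000
After 2 (thin lens f=51): x=-6.4000 theta=23/102 (≈0.2255)
After 3 (propagate distance d=12): x=-314/85 (≈-3.6941) theta=23/102 (≈0.2255)
Rounded to 4 decimal places: x = -3.6941, theta = 0.2255

Answer: -3.6941 0.2255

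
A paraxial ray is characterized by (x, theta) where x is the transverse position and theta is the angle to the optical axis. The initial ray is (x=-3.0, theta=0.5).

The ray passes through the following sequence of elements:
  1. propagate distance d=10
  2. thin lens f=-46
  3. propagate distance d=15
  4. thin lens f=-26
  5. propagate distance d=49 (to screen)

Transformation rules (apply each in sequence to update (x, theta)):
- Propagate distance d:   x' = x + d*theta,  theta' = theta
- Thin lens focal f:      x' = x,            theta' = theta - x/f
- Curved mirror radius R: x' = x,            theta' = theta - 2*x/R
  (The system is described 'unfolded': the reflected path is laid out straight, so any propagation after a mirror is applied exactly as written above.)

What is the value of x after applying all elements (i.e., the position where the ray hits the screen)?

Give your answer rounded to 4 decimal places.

Initial: x=-3.0000 theta=0.5000
After 1 (propagate distance d=10): x=2.0000 theta=0.5000
After 2 (thin lens f=-46): x=2.0000 theta=25/46 (≈0.5435)
After 3 (propagate distance d=15): x=467/46 (≈10.1522) theta=25/46 (≈0.5435)
After 4 (thin lens f=-26): x=467/46 (≈10.1522) theta=1117/1196 (≈0.9339)
After 5 (propagate distance d=49 (to screen)): x=66875/1196 (≈55.9156) theta=1117/1196 (≈0.9339)
Rounded to 4 decimal places: x = 55.9156

Answer: 55.9156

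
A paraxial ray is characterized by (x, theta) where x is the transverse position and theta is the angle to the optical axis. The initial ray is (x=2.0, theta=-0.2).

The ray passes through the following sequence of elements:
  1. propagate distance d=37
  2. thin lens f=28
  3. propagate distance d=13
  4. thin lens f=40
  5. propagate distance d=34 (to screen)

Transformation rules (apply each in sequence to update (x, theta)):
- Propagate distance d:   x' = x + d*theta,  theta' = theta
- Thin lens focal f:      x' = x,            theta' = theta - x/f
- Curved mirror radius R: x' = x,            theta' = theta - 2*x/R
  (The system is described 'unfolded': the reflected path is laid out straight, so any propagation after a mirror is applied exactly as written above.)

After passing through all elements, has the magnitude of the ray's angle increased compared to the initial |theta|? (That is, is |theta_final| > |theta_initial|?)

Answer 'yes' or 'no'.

Answer: no

Derivation:
Initial: x=2.0000 theta=-0.2000
After 1 (propagate distance d=37): x=-5.4000 theta=-0.2000
After 2 (thin lens f=28): x=-5.4000 theta=-1/140 (≈-0.0071)
After 3 (propagate distance d=13): x=-769/140 (≈-5.4929) theta=-1/140 (≈-0.0071)
After 4 (thin lens f=40): x=-769/140 (≈-5.4929) theta=729/5600 (≈0.1302)
After 5 (propagate distance d=34 (to screen)): x=-2987/2800 (≈-1.0668) theta=729/5600 (≈0.1302)
|theta_initial|=0.2000 |theta_final|=729/5600 (≈0.1302) -> not increased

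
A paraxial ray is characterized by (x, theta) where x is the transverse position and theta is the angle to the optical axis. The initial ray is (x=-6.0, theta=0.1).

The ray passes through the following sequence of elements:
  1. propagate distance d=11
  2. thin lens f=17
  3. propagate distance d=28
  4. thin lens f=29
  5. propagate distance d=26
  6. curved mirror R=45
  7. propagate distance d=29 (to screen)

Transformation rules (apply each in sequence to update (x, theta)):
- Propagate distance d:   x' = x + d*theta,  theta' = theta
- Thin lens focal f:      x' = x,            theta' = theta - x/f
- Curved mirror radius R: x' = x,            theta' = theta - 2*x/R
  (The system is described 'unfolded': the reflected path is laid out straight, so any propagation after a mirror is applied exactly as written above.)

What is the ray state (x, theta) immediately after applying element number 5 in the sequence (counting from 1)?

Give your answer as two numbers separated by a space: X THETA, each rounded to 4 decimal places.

Answer: 10.7118 0.1824

Derivation:
Initial: x=-6.0000 theta=0.1000
After 1 (propagate distance d=11): x=-4.9000 theta=0.1000
After 2 (thin lens f=17): x=-4.9000 theta=33/85 (≈0.3882)
After 3 (propagate distance d=28): x=203/34 (≈5.9706) theta=33/85 (≈0.3882)
After 4 (thin lens f=29): x=203/34 (≈5.9706) theta=31/170 (≈0.1824)
After 5 (propagate distance d=26): x=1821/170 (≈10.7118) theta=31/170 (≈0.1824)
Rounded to 4 decimal places: x = 10.7118, theta = 0.1824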